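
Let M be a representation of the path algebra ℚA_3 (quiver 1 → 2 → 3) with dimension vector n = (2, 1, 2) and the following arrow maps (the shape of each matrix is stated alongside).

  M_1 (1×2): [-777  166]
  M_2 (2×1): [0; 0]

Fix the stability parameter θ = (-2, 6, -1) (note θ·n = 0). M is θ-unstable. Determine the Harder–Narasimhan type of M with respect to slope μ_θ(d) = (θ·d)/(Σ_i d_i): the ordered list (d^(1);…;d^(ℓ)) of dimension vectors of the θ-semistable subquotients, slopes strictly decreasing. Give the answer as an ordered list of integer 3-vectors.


Interval decomposition of M: I[1,1], I[1,2], I[3,3]^2.
HN type (ℓ=3): μ^(1)=6; μ^(2)=-1; μ^(3)=-2

((0, 1, 0); (0, 0, 2); (2, 0, 0))


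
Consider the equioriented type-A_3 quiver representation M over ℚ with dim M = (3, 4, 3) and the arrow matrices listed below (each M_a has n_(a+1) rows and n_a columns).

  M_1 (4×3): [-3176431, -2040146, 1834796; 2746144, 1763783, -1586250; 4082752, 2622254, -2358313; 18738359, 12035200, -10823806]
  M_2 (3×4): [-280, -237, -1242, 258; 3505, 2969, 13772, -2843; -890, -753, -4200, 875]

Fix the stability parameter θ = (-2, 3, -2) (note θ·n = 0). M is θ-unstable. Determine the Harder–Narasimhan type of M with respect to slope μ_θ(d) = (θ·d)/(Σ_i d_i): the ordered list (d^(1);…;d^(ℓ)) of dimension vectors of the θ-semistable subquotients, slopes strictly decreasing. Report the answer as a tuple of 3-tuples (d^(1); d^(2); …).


Barcode: M ≅ I[1,2], I[1,3]^2, I[2,3]. HN layers by μ_θ (3 steps, strictly decreasing):
  μ^(1)=3; μ^(2)=1/2; μ^(3)=-2

((0, 1, 0); (0, 3, 3); (3, 0, 0))


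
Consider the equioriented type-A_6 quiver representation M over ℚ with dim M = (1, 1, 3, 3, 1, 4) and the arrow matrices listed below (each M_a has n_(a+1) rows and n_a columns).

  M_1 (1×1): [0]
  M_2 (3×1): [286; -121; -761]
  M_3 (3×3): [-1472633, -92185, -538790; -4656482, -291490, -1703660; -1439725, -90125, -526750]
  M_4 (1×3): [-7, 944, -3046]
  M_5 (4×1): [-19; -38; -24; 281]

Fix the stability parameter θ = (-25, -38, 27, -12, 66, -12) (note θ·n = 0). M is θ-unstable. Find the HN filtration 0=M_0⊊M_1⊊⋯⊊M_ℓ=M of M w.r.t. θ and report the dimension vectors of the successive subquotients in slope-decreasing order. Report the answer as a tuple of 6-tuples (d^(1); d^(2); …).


Interval decomposition of M: I[1,1], I[2,6], I[3,3]^2, I[4,4]^2, I[6,6]^3.
HN type (ℓ=5): μ^(1)=27; μ^(2)=15/2; μ^(3)=-12; μ^(4)=-25; μ^(5)=-38

((0, 0, 2, 0, 1, 1); (0, 0, 1, 1, 0, 0); (0, 0, 0, 2, 0, 3); (1, 0, 0, 0, 0, 0); (0, 1, 0, 0, 0, 0))


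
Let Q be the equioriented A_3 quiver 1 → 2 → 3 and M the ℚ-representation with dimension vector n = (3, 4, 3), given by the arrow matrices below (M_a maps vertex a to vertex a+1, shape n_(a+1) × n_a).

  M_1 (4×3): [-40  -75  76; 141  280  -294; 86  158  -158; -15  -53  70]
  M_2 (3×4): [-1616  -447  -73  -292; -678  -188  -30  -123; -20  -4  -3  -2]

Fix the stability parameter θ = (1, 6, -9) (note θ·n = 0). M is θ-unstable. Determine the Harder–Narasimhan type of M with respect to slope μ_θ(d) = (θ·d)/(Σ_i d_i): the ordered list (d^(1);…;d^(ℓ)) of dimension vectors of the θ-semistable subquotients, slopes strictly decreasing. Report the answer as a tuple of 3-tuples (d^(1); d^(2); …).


Via rank(M_{q-1}∘⋯∘M_p): M ≅ I[1,3]^3, I[2,2].
μ_θ-semistable layers: μ^(1)=6; μ^(2)=-2/3

((0, 1, 0); (3, 3, 3))


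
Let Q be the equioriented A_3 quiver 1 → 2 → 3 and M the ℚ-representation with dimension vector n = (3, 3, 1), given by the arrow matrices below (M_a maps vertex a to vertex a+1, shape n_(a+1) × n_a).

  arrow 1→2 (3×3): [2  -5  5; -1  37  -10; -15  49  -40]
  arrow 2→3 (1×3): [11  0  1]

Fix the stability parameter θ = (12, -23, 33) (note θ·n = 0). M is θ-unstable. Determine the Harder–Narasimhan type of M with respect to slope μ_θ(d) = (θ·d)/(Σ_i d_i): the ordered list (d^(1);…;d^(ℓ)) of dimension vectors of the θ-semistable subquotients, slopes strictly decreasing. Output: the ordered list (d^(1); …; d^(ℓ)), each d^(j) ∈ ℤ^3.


Interval decomposition of M: I[1,1], I[1,2], I[1,3], I[2,2].
HN type (ℓ=4): μ^(1)=33; μ^(2)=12; μ^(3)=-11/2; μ^(4)=-23

((0, 0, 1); (1, 0, 0); (2, 2, 0); (0, 1, 0))


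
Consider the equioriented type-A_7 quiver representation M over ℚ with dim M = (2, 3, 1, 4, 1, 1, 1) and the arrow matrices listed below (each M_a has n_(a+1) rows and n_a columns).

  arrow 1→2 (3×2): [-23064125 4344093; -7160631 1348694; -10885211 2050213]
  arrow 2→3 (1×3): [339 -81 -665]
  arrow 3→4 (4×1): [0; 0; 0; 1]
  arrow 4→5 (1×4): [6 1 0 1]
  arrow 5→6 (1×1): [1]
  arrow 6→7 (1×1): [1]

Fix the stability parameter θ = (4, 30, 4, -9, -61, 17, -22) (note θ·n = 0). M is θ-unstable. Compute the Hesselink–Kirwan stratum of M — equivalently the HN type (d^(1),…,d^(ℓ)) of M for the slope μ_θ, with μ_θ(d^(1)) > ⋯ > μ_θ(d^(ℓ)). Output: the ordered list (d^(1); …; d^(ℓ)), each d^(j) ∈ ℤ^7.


Interval decomposition of M: I[1,2], I[1,7], I[2,2], I[4,4]^3.
HN type (ℓ=5): μ^(1)=30; μ^(2)=4; μ^(3)=-5/2; μ^(4)=-32/5; μ^(5)=-9

((0, 2, 0, 0, 0, 0, 0); (1, 0, 0, 0, 0, 0, 0); (0, 0, 0, 0, 0, 1, 1); (1, 1, 1, 1, 1, 0, 0); (0, 0, 0, 3, 0, 0, 0))


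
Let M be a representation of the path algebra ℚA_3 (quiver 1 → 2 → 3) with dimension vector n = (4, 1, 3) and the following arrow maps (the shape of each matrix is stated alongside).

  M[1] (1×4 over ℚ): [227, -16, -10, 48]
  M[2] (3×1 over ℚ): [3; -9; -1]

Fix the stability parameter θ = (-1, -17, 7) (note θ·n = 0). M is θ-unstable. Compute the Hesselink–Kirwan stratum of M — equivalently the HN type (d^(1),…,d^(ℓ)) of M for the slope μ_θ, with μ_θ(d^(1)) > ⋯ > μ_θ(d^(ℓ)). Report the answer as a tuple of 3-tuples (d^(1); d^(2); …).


Via rank(M_{q-1}∘⋯∘M_p): M ≅ I[1,1]^3, I[1,3], I[3,3]^2.
μ_θ-semistable layers: μ^(1)=7; μ^(2)=-1; μ^(3)=-9

((0, 0, 3); (3, 0, 0); (1, 1, 0))


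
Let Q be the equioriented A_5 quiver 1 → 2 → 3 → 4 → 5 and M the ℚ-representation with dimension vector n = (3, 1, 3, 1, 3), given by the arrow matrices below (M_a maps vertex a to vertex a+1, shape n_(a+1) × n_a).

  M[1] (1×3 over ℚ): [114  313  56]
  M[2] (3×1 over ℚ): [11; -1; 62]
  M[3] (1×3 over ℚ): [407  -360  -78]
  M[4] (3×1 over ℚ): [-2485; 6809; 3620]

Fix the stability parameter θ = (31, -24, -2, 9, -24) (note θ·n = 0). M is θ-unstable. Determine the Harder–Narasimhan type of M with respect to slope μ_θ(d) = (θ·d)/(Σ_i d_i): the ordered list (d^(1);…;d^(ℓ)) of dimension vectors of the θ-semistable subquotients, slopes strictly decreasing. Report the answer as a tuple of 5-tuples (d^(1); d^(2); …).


Via rank(M_{q-1}∘⋯∘M_p): M ≅ I[1,1]^2, I[1,5], I[3,3]^2, I[5,5]^2.
μ_θ-semistable layers: μ^(1)=31; μ^(2)=-2; μ^(3)=-24

((2, 0, 0, 0, 0); (1, 1, 3, 1, 1); (0, 0, 0, 0, 2))


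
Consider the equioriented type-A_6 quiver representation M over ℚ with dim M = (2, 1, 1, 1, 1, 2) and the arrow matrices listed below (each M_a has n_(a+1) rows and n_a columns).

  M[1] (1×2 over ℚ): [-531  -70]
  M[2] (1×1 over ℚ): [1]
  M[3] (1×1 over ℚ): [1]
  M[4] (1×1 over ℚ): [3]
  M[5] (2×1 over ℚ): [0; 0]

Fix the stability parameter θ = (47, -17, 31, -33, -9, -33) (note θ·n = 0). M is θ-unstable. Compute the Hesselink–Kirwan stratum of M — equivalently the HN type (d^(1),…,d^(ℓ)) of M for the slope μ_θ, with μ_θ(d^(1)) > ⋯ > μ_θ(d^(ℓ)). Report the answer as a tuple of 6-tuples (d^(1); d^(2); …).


Interval decomposition of M: I[1,1], I[1,5], I[6,6]^2.
HN type (ℓ=3): μ^(1)=47; μ^(2)=19/5; μ^(3)=-33

((1, 0, 0, 0, 0, 0); (1, 1, 1, 1, 1, 0); (0, 0, 0, 0, 0, 2))


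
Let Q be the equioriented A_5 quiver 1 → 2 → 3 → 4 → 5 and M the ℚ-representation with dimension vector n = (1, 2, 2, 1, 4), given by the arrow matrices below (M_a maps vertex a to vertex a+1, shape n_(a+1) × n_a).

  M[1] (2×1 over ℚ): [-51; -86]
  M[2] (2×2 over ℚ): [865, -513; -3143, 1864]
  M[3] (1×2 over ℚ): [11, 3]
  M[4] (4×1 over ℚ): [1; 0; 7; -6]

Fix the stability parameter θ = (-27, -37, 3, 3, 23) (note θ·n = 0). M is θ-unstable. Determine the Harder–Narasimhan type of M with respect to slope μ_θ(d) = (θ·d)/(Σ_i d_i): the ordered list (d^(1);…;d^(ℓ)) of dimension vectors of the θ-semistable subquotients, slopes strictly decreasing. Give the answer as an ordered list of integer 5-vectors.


Via rank(M_{q-1}∘⋯∘M_p): M ≅ I[1,3], I[2,5], I[5,5]^3.
μ_θ-semistable layers: μ^(1)=23; μ^(2)=3; μ^(3)=-32; μ^(4)=-37

((0, 0, 0, 0, 4); (0, 0, 2, 1, 0); (1, 1, 0, 0, 0); (0, 1, 0, 0, 0))


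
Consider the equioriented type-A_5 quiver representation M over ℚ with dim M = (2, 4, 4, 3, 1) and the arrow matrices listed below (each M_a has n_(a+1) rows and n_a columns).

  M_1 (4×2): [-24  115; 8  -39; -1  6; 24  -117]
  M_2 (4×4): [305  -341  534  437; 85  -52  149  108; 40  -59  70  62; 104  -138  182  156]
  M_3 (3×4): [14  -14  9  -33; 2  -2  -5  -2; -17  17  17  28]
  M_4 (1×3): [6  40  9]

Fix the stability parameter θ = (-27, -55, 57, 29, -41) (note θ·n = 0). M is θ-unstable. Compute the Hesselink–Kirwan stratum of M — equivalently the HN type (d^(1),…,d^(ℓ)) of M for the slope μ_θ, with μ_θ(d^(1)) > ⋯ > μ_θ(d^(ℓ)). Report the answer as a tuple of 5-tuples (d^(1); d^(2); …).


Via rank(M_{q-1}∘⋯∘M_p): M ≅ I[1,4], I[1,5], I[2,3], I[2,4].
μ_θ-semistable layers: μ^(1)=57; μ^(2)=43; μ^(3)=15; μ^(4)=-41; μ^(5)=-55

((0, 0, 1, 0, 0); (0, 0, 2, 2, 0); (0, 0, 1, 1, 1); (2, 2, 0, 0, 0); (0, 2, 0, 0, 0))


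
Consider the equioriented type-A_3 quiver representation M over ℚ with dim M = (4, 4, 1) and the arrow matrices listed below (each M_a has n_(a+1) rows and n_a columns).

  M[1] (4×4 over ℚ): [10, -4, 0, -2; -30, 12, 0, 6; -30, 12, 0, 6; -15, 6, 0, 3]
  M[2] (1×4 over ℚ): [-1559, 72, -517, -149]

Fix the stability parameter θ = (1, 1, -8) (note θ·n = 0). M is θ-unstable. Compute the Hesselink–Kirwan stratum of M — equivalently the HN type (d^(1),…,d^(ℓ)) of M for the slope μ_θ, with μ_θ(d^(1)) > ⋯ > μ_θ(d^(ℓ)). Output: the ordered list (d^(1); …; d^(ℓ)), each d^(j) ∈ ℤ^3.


Barcode: M ≅ I[1,1]^3, I[1,3], I[2,2]^3. HN layers by μ_θ (2 steps, strictly decreasing):
  μ^(1)=1; μ^(2)=-2

((3, 3, 0); (1, 1, 1))


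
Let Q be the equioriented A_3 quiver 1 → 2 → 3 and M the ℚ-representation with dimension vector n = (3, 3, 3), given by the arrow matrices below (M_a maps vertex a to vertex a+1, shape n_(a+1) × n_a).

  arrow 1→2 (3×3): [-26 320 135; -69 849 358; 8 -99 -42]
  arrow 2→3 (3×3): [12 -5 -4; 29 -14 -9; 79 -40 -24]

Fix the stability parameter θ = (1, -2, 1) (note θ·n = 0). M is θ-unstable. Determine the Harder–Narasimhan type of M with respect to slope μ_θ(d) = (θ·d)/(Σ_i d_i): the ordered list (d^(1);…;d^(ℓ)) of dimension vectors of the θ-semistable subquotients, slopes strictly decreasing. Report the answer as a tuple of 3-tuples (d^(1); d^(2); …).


Barcode: M ≅ I[1,3]^3. HN layers by μ_θ (2 steps, strictly decreasing):
  μ^(1)=1; μ^(2)=-1/2

((0, 0, 3); (3, 3, 0))


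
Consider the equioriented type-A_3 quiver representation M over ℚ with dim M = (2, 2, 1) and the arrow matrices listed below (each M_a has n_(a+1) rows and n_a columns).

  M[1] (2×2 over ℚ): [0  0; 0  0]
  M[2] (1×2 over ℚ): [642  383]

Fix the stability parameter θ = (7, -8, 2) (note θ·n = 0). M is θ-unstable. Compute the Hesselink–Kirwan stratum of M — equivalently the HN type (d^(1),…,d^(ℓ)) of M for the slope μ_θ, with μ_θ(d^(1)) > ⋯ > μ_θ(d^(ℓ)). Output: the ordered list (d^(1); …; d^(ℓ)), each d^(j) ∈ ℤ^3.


Interval decomposition of M: I[1,1]^2, I[2,2], I[2,3].
HN type (ℓ=3): μ^(1)=7; μ^(2)=2; μ^(3)=-8

((2, 0, 0); (0, 0, 1); (0, 2, 0))


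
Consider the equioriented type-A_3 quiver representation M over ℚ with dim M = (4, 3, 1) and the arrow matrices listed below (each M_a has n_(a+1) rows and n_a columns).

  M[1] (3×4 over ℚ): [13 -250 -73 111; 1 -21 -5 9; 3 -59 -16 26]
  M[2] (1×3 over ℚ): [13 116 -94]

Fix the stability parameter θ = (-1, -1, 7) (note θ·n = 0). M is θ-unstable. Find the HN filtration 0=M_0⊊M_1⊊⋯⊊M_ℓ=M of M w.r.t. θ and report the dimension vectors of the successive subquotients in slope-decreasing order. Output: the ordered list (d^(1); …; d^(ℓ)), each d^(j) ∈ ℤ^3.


Interval decomposition of M: I[1,1], I[1,2]^2, I[1,3].
HN type (ℓ=2): μ^(1)=7; μ^(2)=-1

((0, 0, 1); (4, 3, 0))


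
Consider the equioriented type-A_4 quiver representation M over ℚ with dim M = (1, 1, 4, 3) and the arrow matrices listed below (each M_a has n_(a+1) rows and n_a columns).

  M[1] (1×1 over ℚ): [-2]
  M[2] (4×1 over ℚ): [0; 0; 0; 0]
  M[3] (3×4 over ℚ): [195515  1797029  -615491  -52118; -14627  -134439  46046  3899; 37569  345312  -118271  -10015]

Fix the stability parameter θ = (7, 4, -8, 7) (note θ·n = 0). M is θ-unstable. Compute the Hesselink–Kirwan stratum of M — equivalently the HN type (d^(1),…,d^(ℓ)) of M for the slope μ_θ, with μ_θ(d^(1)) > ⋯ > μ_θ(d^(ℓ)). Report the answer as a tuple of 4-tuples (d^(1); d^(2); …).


Interval decomposition of M: I[1,2], I[3,3], I[3,4]^3.
HN type (ℓ=3): μ^(1)=7; μ^(2)=11/2; μ^(3)=-8

((0, 0, 0, 3); (1, 1, 0, 0); (0, 0, 4, 0))


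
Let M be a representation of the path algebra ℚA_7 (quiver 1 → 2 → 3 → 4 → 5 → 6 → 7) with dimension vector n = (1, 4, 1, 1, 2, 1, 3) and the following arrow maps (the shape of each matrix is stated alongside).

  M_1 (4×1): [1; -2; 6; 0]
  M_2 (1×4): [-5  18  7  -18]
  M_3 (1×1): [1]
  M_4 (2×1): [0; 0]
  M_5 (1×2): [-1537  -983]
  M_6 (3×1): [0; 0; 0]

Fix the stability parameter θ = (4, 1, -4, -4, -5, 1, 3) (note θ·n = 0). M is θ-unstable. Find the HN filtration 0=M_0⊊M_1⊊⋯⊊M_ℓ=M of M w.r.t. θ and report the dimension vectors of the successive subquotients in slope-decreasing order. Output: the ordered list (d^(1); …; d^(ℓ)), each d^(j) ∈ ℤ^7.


Barcode: M ≅ I[1,4], I[2,2]^3, I[5,5], I[5,6], I[7,7]^3. HN layers by μ_θ (4 steps, strictly decreasing):
  μ^(1)=3; μ^(2)=1; μ^(3)=-3/4; μ^(4)=-5

((0, 0, 0, 0, 0, 0, 3); (0, 3, 0, 0, 0, 1, 0); (1, 1, 1, 1, 0, 0, 0); (0, 0, 0, 0, 2, 0, 0))


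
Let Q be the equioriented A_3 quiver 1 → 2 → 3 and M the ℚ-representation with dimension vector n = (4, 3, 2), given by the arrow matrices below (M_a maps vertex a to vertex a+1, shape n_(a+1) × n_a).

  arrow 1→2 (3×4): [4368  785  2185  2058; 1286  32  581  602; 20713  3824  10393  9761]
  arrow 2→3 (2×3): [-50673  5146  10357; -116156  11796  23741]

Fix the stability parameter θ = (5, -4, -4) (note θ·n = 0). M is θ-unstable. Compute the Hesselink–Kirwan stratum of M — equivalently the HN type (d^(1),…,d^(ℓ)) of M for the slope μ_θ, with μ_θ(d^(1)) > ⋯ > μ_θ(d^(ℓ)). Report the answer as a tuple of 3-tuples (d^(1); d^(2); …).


Interval decomposition of M: I[1,1], I[1,2], I[1,3]^2.
HN type (ℓ=3): μ^(1)=5; μ^(2)=1/2; μ^(3)=-1

((1, 0, 0); (1, 1, 0); (2, 2, 2))


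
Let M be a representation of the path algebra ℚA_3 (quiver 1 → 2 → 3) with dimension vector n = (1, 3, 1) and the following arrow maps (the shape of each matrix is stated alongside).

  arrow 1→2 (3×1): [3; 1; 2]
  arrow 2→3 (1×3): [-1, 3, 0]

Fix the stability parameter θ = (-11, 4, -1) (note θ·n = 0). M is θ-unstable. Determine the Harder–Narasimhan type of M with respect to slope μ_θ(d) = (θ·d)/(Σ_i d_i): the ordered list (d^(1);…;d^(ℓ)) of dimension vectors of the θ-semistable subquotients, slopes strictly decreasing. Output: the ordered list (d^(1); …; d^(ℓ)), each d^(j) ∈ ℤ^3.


Barcode: M ≅ I[1,2], I[2,2], I[2,3]. HN layers by μ_θ (3 steps, strictly decreasing):
  μ^(1)=4; μ^(2)=3/2; μ^(3)=-11

((0, 2, 0); (0, 1, 1); (1, 0, 0))


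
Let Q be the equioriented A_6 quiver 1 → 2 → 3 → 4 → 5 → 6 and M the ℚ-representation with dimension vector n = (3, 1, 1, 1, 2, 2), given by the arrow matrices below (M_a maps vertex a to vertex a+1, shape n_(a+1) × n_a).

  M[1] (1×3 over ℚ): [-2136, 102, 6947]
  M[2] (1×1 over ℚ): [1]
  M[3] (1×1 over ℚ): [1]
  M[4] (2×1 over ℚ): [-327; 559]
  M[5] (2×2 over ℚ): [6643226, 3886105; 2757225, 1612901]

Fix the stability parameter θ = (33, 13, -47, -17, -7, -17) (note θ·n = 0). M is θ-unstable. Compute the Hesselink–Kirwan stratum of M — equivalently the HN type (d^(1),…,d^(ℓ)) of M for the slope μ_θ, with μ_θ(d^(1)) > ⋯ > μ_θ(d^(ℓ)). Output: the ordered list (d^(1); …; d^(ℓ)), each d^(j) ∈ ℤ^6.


Via rank(M_{q-1}∘⋯∘M_p): M ≅ I[1,1]^2, I[1,6], I[5,6].
μ_θ-semistable layers: μ^(1)=33; μ^(2)=-7; μ^(3)=-12

((2, 0, 0, 0, 0, 0); (1, 1, 1, 1, 1, 1); (0, 0, 0, 0, 1, 1))


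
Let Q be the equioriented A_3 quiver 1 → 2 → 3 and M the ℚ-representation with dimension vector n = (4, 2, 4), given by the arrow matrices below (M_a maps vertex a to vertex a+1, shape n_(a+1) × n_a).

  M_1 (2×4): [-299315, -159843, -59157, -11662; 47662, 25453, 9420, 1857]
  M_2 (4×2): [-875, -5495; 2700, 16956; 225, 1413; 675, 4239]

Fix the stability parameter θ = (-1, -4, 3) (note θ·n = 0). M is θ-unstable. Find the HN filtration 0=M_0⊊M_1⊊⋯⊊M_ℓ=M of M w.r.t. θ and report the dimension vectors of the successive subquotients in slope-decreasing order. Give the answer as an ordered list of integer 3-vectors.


Via rank(M_{q-1}∘⋯∘M_p): M ≅ I[1,1]^2, I[1,2], I[1,3], I[3,3]^3.
μ_θ-semistable layers: μ^(1)=3; μ^(2)=-1; μ^(3)=-5/2

((0, 0, 4); (2, 0, 0); (2, 2, 0))


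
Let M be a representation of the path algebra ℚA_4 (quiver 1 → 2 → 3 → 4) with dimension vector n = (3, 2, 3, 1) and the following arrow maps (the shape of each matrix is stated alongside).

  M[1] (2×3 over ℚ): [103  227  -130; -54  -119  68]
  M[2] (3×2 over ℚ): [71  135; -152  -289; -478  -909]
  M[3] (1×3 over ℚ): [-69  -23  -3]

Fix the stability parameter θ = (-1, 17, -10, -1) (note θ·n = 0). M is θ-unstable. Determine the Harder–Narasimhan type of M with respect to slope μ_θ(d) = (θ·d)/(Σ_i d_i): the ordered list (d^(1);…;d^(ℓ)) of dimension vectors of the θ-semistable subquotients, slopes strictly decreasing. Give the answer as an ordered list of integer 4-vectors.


Barcode: M ≅ I[1,1], I[1,3], I[1,4], I[3,3]. HN layers by μ_θ (4 steps, strictly decreasing):
  μ^(1)=7/2; μ^(2)=2; μ^(3)=-1; μ^(4)=-10

((0, 1, 1, 0); (0, 1, 1, 1); (3, 0, 0, 0); (0, 0, 1, 0))


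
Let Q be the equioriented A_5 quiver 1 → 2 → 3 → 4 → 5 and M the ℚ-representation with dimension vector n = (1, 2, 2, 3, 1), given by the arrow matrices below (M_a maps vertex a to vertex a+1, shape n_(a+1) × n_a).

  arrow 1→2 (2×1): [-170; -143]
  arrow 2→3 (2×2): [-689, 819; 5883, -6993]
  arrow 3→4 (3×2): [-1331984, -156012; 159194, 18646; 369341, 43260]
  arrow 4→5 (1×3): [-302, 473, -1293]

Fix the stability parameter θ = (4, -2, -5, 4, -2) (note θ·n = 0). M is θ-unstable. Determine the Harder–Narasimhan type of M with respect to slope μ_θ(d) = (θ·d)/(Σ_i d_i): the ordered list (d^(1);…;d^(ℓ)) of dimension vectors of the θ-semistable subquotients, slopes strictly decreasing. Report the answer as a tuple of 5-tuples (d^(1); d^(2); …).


Barcode: M ≅ I[1,5], I[2,2], I[3,4], I[4,4]. HN layers by μ_θ (5 steps, strictly decreasing):
  μ^(1)=4; μ^(2)=1; μ^(3)=-1; μ^(4)=-2; μ^(5)=-5

((0, 0, 0, 2, 0); (0, 0, 0, 1, 1); (1, 1, 1, 0, 0); (0, 1, 0, 0, 0); (0, 0, 1, 0, 0))


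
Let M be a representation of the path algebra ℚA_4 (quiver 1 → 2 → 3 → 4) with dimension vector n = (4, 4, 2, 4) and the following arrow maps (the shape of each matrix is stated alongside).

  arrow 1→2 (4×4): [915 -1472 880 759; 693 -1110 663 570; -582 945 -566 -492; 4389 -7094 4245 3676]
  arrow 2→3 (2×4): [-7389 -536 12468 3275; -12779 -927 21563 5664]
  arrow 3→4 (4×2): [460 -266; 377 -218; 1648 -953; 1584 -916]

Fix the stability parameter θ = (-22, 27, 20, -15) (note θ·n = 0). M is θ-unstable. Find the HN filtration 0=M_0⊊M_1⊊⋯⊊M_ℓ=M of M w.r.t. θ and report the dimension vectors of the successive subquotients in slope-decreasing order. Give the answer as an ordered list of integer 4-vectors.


Interval decomposition of M: I[1,1], I[1,2], I[1,4]^2, I[2,2], I[4,4]^2.
HN type (ℓ=4): μ^(1)=27; μ^(2)=32/3; μ^(3)=-15; μ^(4)=-22

((0, 2, 0, 0); (0, 2, 2, 2); (0, 0, 0, 2); (4, 0, 0, 0))


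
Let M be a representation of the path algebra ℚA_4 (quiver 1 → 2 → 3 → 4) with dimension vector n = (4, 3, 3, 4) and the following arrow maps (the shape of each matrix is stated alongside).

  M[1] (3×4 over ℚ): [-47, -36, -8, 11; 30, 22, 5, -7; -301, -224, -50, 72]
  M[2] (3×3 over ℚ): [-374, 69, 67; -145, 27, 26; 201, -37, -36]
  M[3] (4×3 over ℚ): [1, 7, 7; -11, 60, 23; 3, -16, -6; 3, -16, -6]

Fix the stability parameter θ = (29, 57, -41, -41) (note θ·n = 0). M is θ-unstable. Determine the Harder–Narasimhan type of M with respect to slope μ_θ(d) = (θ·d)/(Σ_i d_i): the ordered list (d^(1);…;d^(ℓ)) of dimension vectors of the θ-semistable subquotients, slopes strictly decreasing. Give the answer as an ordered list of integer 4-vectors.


Via rank(M_{q-1}∘⋯∘M_p): M ≅ I[1,1], I[1,2], I[1,4]^2, I[3,4], I[4,4].
μ_θ-semistable layers: μ^(1)=57; μ^(2)=29; μ^(3)=1; μ^(4)=-41

((0, 1, 0, 0); (2, 0, 0, 0); (2, 2, 2, 2); (0, 0, 1, 2))


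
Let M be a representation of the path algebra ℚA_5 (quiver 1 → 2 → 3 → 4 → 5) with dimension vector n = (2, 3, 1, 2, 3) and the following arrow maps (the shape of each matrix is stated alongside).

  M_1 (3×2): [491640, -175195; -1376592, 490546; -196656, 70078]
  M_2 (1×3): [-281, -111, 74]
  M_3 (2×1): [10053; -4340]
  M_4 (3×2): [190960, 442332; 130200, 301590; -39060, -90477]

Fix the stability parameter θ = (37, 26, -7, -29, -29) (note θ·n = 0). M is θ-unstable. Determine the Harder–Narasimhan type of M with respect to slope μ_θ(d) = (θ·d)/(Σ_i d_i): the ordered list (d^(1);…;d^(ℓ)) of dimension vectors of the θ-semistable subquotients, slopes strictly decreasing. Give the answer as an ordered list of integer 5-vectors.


Barcode: M ≅ I[1,1], I[1,4], I[2,2]^2, I[4,5], I[5,5]^2. HN layers by μ_θ (4 steps, strictly decreasing):
  μ^(1)=37; μ^(2)=26; μ^(3)=27/4; μ^(4)=-29

((1, 0, 0, 0, 0); (0, 2, 0, 0, 0); (1, 1, 1, 1, 0); (0, 0, 0, 1, 3))


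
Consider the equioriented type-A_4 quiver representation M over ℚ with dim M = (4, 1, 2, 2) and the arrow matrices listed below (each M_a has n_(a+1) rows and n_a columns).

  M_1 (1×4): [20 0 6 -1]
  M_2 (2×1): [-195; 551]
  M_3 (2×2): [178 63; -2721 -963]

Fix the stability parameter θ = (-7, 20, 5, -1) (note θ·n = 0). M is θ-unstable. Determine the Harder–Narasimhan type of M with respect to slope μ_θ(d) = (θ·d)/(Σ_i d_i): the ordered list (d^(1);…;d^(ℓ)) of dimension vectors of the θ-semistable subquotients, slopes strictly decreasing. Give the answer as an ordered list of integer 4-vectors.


Via rank(M_{q-1}∘⋯∘M_p): M ≅ I[1,1]^3, I[1,4], I[3,4].
μ_θ-semistable layers: μ^(1)=8; μ^(2)=2; μ^(3)=-7

((0, 1, 1, 1); (0, 0, 1, 1); (4, 0, 0, 0))


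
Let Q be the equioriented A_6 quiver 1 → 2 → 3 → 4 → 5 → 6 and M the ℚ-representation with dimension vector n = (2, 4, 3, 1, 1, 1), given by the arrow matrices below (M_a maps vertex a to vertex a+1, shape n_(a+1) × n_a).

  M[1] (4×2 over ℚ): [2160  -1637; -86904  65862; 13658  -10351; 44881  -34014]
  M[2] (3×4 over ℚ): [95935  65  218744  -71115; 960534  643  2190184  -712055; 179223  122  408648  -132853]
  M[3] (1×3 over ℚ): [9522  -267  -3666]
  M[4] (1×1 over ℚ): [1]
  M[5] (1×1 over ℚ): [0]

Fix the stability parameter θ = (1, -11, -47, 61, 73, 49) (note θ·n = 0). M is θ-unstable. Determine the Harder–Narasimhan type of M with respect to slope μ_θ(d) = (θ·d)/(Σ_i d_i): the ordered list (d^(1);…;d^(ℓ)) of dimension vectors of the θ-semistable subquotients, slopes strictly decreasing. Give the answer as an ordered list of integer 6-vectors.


Via rank(M_{q-1}∘⋯∘M_p): M ≅ I[1,3], I[1,5], I[2,2], I[2,3], I[6,6].
μ_θ-semistable layers: μ^(1)=73; μ^(2)=61; μ^(3)=49; μ^(4)=-11; μ^(5)=-19; μ^(6)=-29

((0, 0, 0, 0, 1, 0); (0, 0, 0, 1, 0, 0); (0, 0, 0, 0, 0, 1); (0, 1, 0, 0, 0, 0); (2, 2, 2, 0, 0, 0); (0, 1, 1, 0, 0, 0))


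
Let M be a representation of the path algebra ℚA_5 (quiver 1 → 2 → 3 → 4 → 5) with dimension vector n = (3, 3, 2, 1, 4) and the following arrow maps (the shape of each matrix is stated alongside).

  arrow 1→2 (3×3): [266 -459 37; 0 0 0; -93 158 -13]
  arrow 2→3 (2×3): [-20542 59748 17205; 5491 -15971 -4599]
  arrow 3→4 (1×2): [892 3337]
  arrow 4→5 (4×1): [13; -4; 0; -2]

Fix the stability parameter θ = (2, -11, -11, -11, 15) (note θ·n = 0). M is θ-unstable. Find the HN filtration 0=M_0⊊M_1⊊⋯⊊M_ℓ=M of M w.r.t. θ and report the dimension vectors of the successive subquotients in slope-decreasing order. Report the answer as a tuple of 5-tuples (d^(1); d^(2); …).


Barcode: M ≅ I[1,1], I[1,3], I[1,5], I[2,2], I[5,5]^3. HN layers by μ_θ (5 steps, strictly decreasing):
  μ^(1)=15; μ^(2)=2; μ^(3)=-20/3; μ^(4)=-31/4; μ^(5)=-11

((0, 0, 0, 0, 4); (1, 0, 0, 0, 0); (1, 1, 1, 0, 0); (1, 1, 1, 1, 0); (0, 1, 0, 0, 0))


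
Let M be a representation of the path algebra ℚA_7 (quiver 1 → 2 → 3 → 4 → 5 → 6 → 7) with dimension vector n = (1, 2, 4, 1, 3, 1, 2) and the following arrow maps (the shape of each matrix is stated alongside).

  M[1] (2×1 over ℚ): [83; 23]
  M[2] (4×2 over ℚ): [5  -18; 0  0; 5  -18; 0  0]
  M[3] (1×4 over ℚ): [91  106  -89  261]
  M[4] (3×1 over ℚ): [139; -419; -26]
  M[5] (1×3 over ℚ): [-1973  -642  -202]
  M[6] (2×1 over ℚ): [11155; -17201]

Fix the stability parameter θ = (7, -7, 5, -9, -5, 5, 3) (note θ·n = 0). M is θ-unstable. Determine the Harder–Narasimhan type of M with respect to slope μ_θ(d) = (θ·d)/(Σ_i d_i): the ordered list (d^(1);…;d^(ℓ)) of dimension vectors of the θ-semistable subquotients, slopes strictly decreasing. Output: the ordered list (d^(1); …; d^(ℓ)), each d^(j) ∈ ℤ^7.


Barcode: M ≅ I[1,7], I[2,2], I[3,3]^3, I[5,5]^2, I[7,7]. HN layers by μ_θ (6 steps, strictly decreasing):
  μ^(1)=5; μ^(2)=4; μ^(3)=3; μ^(4)=-9/5; μ^(5)=-5; μ^(6)=-7

((0, 0, 3, 0, 0, 0, 0); (0, 0, 0, 0, 0, 1, 1); (0, 0, 0, 0, 0, 0, 1); (1, 1, 1, 1, 1, 0, 0); (0, 0, 0, 0, 2, 0, 0); (0, 1, 0, 0, 0, 0, 0))


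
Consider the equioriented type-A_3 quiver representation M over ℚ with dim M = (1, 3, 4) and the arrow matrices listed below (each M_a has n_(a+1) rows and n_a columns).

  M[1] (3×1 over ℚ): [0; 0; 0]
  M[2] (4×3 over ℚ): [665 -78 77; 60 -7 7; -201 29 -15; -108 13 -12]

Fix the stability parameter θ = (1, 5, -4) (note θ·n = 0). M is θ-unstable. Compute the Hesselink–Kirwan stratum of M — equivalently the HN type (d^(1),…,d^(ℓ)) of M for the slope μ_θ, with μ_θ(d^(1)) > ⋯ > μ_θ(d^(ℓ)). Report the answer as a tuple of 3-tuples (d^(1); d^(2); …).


Via rank(M_{q-1}∘⋯∘M_p): M ≅ I[1,1], I[2,3]^3, I[3,3].
μ_θ-semistable layers: μ^(1)=1; μ^(2)=1/2; μ^(3)=-4

((1, 0, 0); (0, 3, 3); (0, 0, 1))


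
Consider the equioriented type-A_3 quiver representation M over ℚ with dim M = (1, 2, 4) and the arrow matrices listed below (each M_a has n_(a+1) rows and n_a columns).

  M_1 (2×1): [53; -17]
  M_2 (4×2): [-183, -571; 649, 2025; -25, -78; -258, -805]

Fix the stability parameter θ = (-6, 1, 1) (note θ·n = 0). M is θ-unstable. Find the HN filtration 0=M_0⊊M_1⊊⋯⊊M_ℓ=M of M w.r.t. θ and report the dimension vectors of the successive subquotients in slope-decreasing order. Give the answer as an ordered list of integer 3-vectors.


Via rank(M_{q-1}∘⋯∘M_p): M ≅ I[1,3], I[2,3], I[3,3]^2.
μ_θ-semistable layers: μ^(1)=1; μ^(2)=-6

((0, 2, 4); (1, 0, 0))


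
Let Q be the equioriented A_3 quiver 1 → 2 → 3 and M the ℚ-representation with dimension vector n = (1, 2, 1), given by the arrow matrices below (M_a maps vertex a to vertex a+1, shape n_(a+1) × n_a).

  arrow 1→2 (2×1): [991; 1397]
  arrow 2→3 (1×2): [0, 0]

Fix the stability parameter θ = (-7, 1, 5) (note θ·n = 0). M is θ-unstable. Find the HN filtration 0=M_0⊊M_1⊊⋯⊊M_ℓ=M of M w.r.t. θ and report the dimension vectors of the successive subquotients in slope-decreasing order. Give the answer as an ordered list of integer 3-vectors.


Interval decomposition of M: I[1,2], I[2,2], I[3,3].
HN type (ℓ=3): μ^(1)=5; μ^(2)=1; μ^(3)=-7

((0, 0, 1); (0, 2, 0); (1, 0, 0))


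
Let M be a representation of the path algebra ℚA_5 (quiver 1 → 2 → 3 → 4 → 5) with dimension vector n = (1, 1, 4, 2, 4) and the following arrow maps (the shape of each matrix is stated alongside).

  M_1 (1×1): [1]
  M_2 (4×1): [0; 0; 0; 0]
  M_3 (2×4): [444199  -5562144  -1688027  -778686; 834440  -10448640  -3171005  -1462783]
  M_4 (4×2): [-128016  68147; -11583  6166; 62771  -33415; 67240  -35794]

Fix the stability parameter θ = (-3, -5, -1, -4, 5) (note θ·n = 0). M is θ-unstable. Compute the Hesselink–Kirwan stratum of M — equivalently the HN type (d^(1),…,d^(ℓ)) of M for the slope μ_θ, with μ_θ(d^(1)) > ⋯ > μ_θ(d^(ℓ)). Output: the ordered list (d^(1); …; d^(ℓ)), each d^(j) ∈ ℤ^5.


Via rank(M_{q-1}∘⋯∘M_p): M ≅ I[1,2], I[3,3]^2, I[3,5]^2, I[5,5]^2.
μ_θ-semistable layers: μ^(1)=5; μ^(2)=-1; μ^(3)=-5/2; μ^(4)=-4

((0, 0, 0, 0, 4); (0, 0, 2, 0, 0); (0, 0, 2, 2, 0); (1, 1, 0, 0, 0))


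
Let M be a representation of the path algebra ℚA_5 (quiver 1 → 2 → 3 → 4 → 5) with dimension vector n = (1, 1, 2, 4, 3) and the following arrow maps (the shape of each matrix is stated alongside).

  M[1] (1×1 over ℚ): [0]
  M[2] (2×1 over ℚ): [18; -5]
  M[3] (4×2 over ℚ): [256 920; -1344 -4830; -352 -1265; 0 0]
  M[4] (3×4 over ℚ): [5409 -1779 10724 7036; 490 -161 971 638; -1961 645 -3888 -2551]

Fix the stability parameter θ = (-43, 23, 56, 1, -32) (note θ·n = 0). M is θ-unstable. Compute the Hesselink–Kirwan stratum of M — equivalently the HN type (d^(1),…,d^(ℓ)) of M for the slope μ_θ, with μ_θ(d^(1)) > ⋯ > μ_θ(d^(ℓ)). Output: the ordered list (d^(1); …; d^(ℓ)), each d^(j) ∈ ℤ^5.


Via rank(M_{q-1}∘⋯∘M_p): M ≅ I[1,1], I[2,5], I[3,3], I[4,4], I[4,5]^2.
μ_θ-semistable layers: μ^(1)=56; μ^(2)=12; μ^(3)=1; μ^(4)=-31/2; μ^(5)=-43

((0, 0, 1, 0, 0); (0, 1, 1, 1, 1); (0, 0, 0, 1, 0); (0, 0, 0, 2, 2); (1, 0, 0, 0, 0))


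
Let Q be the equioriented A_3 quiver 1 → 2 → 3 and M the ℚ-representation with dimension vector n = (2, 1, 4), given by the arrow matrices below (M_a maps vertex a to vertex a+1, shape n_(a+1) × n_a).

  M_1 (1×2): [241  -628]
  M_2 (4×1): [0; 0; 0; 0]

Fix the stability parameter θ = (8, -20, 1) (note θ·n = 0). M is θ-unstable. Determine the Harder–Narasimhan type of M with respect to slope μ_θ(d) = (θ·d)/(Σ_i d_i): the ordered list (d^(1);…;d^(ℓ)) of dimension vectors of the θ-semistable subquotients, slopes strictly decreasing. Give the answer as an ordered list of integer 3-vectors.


Barcode: M ≅ I[1,1], I[1,2], I[3,3]^4. HN layers by μ_θ (3 steps, strictly decreasing):
  μ^(1)=8; μ^(2)=1; μ^(3)=-6

((1, 0, 0); (0, 0, 4); (1, 1, 0))


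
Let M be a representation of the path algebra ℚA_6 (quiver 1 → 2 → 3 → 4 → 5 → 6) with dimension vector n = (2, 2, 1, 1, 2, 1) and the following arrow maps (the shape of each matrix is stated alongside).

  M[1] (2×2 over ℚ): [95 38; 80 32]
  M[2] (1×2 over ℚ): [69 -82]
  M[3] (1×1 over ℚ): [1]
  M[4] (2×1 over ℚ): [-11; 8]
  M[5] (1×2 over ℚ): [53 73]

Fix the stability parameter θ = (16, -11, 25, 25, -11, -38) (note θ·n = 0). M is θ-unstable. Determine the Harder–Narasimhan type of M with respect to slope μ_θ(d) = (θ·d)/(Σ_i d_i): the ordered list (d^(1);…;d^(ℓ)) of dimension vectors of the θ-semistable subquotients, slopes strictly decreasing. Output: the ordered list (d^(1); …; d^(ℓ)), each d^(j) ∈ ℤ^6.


Barcode: M ≅ I[1,1], I[1,6], I[2,2], I[5,5]. HN layers by μ_θ (3 steps, strictly decreasing):
  μ^(1)=16; μ^(2)=1; μ^(3)=-11

((1, 0, 0, 0, 0, 0); (1, 1, 1, 1, 1, 1); (0, 1, 0, 0, 1, 0))


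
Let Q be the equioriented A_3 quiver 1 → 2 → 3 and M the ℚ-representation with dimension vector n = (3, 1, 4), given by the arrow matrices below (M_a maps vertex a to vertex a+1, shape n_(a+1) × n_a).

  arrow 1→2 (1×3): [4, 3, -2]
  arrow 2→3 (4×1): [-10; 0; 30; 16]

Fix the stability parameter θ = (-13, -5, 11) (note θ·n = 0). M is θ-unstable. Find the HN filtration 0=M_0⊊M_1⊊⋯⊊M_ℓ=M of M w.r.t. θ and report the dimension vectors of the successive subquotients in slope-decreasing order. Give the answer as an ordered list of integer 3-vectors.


Via rank(M_{q-1}∘⋯∘M_p): M ≅ I[1,1]^2, I[1,3], I[3,3]^3.
μ_θ-semistable layers: μ^(1)=11; μ^(2)=-5; μ^(3)=-13

((0, 0, 4); (0, 1, 0); (3, 0, 0))


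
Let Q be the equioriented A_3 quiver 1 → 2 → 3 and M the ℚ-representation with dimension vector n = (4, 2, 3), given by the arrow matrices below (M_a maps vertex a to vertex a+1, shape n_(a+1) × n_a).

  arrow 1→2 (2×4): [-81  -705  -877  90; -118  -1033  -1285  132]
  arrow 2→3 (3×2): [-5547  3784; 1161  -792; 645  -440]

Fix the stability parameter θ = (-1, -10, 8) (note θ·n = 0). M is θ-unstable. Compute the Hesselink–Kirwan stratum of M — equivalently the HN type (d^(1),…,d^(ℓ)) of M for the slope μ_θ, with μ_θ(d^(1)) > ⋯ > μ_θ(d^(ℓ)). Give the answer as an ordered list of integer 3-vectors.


Via rank(M_{q-1}∘⋯∘M_p): M ≅ I[1,1]^2, I[1,2], I[1,3], I[3,3]^2.
μ_θ-semistable layers: μ^(1)=8; μ^(2)=-1; μ^(3)=-11/2

((0, 0, 3); (2, 0, 0); (2, 2, 0))


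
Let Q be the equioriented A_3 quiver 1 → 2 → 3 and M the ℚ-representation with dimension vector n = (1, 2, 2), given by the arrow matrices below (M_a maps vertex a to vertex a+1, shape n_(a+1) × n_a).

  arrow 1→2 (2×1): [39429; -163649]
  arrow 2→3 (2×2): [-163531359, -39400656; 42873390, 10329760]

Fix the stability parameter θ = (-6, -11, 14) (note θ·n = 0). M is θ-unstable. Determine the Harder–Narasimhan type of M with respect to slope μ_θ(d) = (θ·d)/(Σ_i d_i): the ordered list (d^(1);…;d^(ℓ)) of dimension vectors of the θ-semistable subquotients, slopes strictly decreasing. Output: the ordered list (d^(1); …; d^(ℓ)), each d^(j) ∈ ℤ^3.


Via rank(M_{q-1}∘⋯∘M_p): M ≅ I[1,3], I[2,2], I[3,3].
μ_θ-semistable layers: μ^(1)=14; μ^(2)=-17/2; μ^(3)=-11

((0, 0, 2); (1, 1, 0); (0, 1, 0))


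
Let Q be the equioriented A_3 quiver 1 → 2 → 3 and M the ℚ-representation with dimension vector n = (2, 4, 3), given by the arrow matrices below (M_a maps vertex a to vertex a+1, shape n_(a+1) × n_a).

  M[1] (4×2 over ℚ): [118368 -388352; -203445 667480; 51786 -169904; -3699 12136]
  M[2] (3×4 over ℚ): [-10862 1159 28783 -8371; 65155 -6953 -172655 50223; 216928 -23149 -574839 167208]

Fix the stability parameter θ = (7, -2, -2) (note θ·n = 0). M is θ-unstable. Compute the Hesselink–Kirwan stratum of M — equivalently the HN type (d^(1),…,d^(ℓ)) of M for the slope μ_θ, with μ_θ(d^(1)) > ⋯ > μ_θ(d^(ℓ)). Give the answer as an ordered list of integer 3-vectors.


Barcode: M ≅ I[1,1], I[1,3], I[2,2], I[2,3]^2. HN layers by μ_θ (3 steps, strictly decreasing):
  μ^(1)=7; μ^(2)=1; μ^(3)=-2

((1, 0, 0); (1, 1, 1); (0, 3, 2))


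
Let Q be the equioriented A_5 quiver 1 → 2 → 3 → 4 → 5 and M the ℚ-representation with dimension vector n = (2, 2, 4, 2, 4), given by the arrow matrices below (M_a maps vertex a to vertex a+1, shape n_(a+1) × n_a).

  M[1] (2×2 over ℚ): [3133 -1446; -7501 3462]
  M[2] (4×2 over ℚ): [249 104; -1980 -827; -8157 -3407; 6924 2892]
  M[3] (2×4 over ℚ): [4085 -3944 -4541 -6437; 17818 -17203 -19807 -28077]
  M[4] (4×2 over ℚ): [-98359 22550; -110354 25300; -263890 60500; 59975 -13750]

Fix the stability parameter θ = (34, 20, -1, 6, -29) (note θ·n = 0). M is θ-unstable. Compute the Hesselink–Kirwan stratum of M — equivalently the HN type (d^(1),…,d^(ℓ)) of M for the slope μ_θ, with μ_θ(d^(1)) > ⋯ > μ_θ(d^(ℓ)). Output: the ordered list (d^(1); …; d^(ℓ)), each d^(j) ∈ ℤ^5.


Via rank(M_{q-1}∘⋯∘M_p): M ≅ I[1,1], I[1,5], I[2,4], I[3,3]^2, I[5,5]^3.
μ_θ-semistable layers: μ^(1)=34; μ^(2)=25/3; μ^(3)=6; μ^(4)=-1; μ^(5)=-29

((1, 0, 0, 0, 0); (0, 1, 1, 1, 0); (1, 1, 1, 1, 1); (0, 0, 2, 0, 0); (0, 0, 0, 0, 3))


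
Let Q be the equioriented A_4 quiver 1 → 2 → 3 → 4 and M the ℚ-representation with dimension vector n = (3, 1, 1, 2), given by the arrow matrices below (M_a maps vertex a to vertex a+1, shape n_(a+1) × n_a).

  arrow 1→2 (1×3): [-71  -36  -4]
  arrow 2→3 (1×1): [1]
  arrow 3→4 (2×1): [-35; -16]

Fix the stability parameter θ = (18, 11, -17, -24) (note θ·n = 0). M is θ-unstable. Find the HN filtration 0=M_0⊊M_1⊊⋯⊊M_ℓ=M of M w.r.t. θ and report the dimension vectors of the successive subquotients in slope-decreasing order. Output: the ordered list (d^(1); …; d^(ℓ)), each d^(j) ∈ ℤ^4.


Interval decomposition of M: I[1,1]^2, I[1,4], I[4,4].
HN type (ℓ=3): μ^(1)=18; μ^(2)=-3; μ^(3)=-24

((2, 0, 0, 0); (1, 1, 1, 1); (0, 0, 0, 1))


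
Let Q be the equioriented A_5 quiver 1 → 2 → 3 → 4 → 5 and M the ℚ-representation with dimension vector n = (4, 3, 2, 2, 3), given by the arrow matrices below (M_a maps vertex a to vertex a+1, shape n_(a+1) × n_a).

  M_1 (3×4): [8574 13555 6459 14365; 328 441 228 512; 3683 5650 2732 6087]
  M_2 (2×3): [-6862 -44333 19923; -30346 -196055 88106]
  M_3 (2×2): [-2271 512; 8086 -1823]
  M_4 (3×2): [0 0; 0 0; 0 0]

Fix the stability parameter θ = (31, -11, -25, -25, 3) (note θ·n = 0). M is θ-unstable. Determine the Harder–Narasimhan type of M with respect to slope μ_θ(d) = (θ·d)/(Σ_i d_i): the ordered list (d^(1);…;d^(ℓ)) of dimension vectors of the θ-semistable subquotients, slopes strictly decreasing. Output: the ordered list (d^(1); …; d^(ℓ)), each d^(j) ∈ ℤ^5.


Interval decomposition of M: I[1,1], I[1,2], I[1,4]^2, I[5,5]^3.
HN type (ℓ=4): μ^(1)=31; μ^(2)=10; μ^(3)=3; μ^(4)=-15/2

((1, 0, 0, 0, 0); (1, 1, 0, 0, 0); (0, 0, 0, 0, 3); (2, 2, 2, 2, 0))


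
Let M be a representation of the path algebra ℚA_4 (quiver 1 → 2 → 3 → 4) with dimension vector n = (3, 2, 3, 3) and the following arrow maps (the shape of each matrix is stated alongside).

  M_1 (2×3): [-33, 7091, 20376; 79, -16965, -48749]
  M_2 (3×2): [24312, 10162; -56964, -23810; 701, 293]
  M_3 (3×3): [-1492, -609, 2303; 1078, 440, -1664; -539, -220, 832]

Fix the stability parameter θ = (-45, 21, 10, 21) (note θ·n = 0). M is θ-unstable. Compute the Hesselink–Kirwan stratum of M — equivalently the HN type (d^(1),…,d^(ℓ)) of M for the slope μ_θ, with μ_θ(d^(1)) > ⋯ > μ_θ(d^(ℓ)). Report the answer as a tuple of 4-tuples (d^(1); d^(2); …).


Barcode: M ≅ I[1,1], I[1,4]^2, I[3,3], I[4,4]. HN layers by μ_θ (4 steps, strictly decreasing):
  μ^(1)=21; μ^(2)=31/2; μ^(3)=10; μ^(4)=-45

((0, 0, 0, 3); (0, 2, 2, 0); (0, 0, 1, 0); (3, 0, 0, 0))


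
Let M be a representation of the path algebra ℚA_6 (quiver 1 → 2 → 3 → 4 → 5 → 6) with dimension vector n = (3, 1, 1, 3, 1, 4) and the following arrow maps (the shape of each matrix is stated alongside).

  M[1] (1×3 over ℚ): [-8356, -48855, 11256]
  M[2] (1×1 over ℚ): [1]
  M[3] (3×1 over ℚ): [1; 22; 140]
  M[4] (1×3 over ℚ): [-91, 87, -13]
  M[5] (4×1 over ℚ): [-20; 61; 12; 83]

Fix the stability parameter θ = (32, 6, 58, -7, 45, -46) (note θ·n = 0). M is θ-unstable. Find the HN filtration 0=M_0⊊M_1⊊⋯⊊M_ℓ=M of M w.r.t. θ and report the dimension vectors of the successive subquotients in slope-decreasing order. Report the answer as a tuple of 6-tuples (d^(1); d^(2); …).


Barcode: M ≅ I[1,1]^2, I[1,6], I[4,4]^2, I[6,6]^3. HN layers by μ_θ (4 steps, strictly decreasing):
  μ^(1)=32; μ^(2)=44/3; μ^(3)=-7; μ^(4)=-46

((2, 0, 0, 0, 0, 0); (1, 1, 1, 1, 1, 1); (0, 0, 0, 2, 0, 0); (0, 0, 0, 0, 0, 3))
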